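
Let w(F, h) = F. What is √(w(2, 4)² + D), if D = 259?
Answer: √263 ≈ 16.217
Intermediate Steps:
√(w(2, 4)² + D) = √(2² + 259) = √(4 + 259) = √263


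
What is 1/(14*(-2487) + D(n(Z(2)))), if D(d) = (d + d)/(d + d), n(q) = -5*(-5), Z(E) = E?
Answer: -1/34817 ≈ -2.8722e-5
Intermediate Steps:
n(q) = 25
D(d) = 1 (D(d) = (2*d)/((2*d)) = (2*d)*(1/(2*d)) = 1)
1/(14*(-2487) + D(n(Z(2)))) = 1/(14*(-2487) + 1) = 1/(-34818 + 1) = 1/(-34817) = -1/34817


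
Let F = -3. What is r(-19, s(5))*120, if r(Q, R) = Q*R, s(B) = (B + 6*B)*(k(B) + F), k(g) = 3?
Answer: 0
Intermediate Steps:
s(B) = 0 (s(B) = (B + 6*B)*(3 - 3) = (7*B)*0 = 0)
r(-19, s(5))*120 = -19*0*120 = 0*120 = 0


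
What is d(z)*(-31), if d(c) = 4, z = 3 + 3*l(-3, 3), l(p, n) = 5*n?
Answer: -124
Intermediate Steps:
z = 48 (z = 3 + 3*(5*3) = 3 + 3*15 = 3 + 45 = 48)
d(z)*(-31) = 4*(-31) = -124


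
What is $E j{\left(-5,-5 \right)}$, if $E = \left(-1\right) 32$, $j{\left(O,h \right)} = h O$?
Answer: $-800$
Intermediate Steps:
$j{\left(O,h \right)} = O h$
$E = -32$
$E j{\left(-5,-5 \right)} = - 32 \left(\left(-5\right) \left(-5\right)\right) = \left(-32\right) 25 = -800$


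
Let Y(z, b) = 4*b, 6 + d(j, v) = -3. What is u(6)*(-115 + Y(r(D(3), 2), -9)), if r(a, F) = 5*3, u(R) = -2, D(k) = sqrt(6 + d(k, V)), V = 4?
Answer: 302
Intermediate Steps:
d(j, v) = -9 (d(j, v) = -6 - 3 = -9)
D(k) = I*sqrt(3) (D(k) = sqrt(6 - 9) = sqrt(-3) = I*sqrt(3))
r(a, F) = 15
u(6)*(-115 + Y(r(D(3), 2), -9)) = -2*(-115 + 4*(-9)) = -2*(-115 - 36) = -2*(-151) = 302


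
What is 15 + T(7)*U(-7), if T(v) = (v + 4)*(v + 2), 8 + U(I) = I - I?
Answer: -777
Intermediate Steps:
U(I) = -8 (U(I) = -8 + (I - I) = -8 + 0 = -8)
T(v) = (2 + v)*(4 + v) (T(v) = (4 + v)*(2 + v) = (2 + v)*(4 + v))
15 + T(7)*U(-7) = 15 + (8 + 7² + 6*7)*(-8) = 15 + (8 + 49 + 42)*(-8) = 15 + 99*(-8) = 15 - 792 = -777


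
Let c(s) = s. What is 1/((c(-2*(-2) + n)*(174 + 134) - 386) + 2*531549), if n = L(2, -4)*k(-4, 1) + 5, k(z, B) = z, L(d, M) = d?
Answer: 1/1063020 ≈ 9.4072e-7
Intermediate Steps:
n = -3 (n = 2*(-4) + 5 = -8 + 5 = -3)
1/((c(-2*(-2) + n)*(174 + 134) - 386) + 2*531549) = 1/(((-2*(-2) - 3)*(174 + 134) - 386) + 2*531549) = 1/(((4 - 3)*308 - 386) + 1063098) = 1/((1*308 - 386) + 1063098) = 1/((308 - 386) + 1063098) = 1/(-78 + 1063098) = 1/1063020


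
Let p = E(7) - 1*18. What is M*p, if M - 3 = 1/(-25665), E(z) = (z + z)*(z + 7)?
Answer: 13704932/25665 ≈ 533.99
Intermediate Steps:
E(z) = 2*z*(7 + z) (E(z) = (2*z)*(7 + z) = 2*z*(7 + z))
M = 76994/25665 (M = 3 + 1/(-25665) = 3 - 1/25665 = 76994/25665 ≈ 3.0000)
p = 178 (p = 2*7*(7 + 7) - 1*18 = 2*7*14 - 18 = 196 - 18 = 178)
M*p = (76994/25665)*178 = 13704932/25665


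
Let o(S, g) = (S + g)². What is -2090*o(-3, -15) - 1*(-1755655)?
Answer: 1078495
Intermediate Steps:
-2090*o(-3, -15) - 1*(-1755655) = -2090*(-3 - 15)² - 1*(-1755655) = -2090*(-18)² + 1755655 = -2090*324 + 1755655 = -677160 + 1755655 = 1078495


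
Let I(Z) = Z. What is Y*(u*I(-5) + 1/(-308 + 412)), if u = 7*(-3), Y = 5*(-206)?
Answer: -5624315/52 ≈ -1.0816e+5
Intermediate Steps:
Y = -1030
u = -21
Y*(u*I(-5) + 1/(-308 + 412)) = -1030*(-21*(-5) + 1/(-308 + 412)) = -1030*(105 + 1/104) = -1030*10921/104 = -5624315/52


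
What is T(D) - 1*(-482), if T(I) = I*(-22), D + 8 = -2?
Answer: 702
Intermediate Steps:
D = -10 (D = -8 - 2 = -10)
T(I) = -22*I
T(D) - 1*(-482) = -22*(-10) - 1*(-482) = 220 + 482 = 702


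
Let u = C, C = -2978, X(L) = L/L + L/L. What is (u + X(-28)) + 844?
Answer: -2132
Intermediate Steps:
X(L) = 2 (X(L) = 1 + 1 = 2)
u = -2978
(u + X(-28)) + 844 = (-2978 + 2) + 844 = -2976 + 844 = -2132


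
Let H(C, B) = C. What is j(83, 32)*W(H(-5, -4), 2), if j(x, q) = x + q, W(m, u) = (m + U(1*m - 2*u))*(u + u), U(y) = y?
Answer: -6440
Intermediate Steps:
W(m, u) = 2*u*(-2*u + 2*m) (W(m, u) = (m + (1*m - 2*u))*(u + u) = (m + (m - 2*u))*(2*u) = (-2*u + 2*m)*(2*u) = 2*u*(-2*u + 2*m))
j(x, q) = q + x
j(83, 32)*W(H(-5, -4), 2) = (32 + 83)*(4*2*(-5 - 1*2)) = 115*(4*2*(-5 - 2)) = 115*(4*2*(-7)) = 115*(-56) = -6440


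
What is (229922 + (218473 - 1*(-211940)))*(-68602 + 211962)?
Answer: 94665625600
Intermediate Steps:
(229922 + (218473 - 1*(-211940)))*(-68602 + 211962) = (229922 + (218473 + 211940))*143360 = (229922 + 430413)*143360 = 660335*143360 = 94665625600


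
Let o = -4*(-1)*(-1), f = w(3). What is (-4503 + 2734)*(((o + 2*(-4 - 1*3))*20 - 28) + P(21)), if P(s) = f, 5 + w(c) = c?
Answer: 689910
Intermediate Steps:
w(c) = -5 + c
f = -2 (f = -5 + 3 = -2)
P(s) = -2
o = -4 (o = 4*(-1) = -4)
(-4503 + 2734)*(((o + 2*(-4 - 1*3))*20 - 28) + P(21)) = (-4503 + 2734)*(((-4 + 2*(-4 - 1*3))*20 - 28) - 2) = -1769*(((-4 + 2*(-4 - 3))*20 - 28) - 2) = -1769*(((-4 + 2*(-7))*20 - 28) - 2) = -1769*(((-4 - 14)*20 - 28) - 2) = -1769*((-18*20 - 28) - 2) = -1769*((-360 - 28) - 2) = -1769*(-388 - 2) = -1769*(-390) = 689910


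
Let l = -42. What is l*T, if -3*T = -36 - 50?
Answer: -1204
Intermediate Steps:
T = 86/3 (T = -(-36 - 50)/3 = -⅓*(-86) = 86/3 ≈ 28.667)
l*T = -42*86/3 = -1204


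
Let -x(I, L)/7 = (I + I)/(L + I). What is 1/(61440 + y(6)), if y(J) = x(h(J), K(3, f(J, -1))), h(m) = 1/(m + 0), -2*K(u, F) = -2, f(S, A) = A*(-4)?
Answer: 1/61438 ≈ 1.6277e-5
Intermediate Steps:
f(S, A) = -4*A
K(u, F) = 1 (K(u, F) = -½*(-2) = 1)
h(m) = 1/m
x(I, L) = -14*I/(I + L) (x(I, L) = -7*(I + I)/(L + I) = -7*2*I/(I + L) = -14*I/(I + L))
y(J) = -14/(J*(1 + 1/J)) (y(J) = -14/(J*(1/J + 1)) = -14/(J*(1 + 1/J)))
1/(61440 + y(6)) = 1/(61440 - 14/(1 + 6)) = 1/(61440 - 14/7) = 1/(61440 - 14*⅐) = 1/(61440 - 2) = 1/61438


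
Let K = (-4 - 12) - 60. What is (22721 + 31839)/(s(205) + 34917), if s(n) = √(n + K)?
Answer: 15875596/10159973 - 1364*√129/30479919 ≈ 1.5621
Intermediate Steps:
K = -76 (K = -16 - 60 = -76)
s(n) = √(-76 + n) (s(n) = √(n - 76) = √(-76 + n))
(22721 + 31839)/(s(205) + 34917) = (22721 + 31839)/(√(-76 + 205) + 34917) = 54560/(√129 + 34917) = 54560/(34917 + √129)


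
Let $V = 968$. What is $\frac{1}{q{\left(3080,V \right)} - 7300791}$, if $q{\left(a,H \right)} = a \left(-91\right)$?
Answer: $- \frac{1}{7581071} \approx -1.3191 \cdot 10^{-7}$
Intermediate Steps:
$q{\left(a,H \right)} = - 91 a$
$\frac{1}{q{\left(3080,V \right)} - 7300791} = \frac{1}{\left(-91\right) 3080 - 7300791} = \frac{1}{-280280 - 7300791} = \frac{1}{-7581071} = - \frac{1}{7581071}$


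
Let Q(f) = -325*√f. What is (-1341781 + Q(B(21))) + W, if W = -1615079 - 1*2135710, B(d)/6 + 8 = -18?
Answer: -5092570 - 650*I*√39 ≈ -5.0926e+6 - 4059.3*I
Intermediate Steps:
B(d) = -156 (B(d) = -48 + 6*(-18) = -48 - 108 = -156)
W = -3750789 (W = -1615079 - 2135710 = -3750789)
(-1341781 + Q(B(21))) + W = (-1341781 - 650*I*√39) - 3750789 = -5092570 - 650*I*√39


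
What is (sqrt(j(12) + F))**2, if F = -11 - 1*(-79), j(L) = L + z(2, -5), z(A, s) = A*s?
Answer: 70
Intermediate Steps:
j(L) = -10 + L (j(L) = L + 2*(-5) = L - 10 = -10 + L)
F = 68 (F = -11 + 79 = 68)
(sqrt(j(12) + F))**2 = (sqrt((-10 + 12) + 68))**2 = (sqrt(2 + 68))**2 = (sqrt(70))**2 = 70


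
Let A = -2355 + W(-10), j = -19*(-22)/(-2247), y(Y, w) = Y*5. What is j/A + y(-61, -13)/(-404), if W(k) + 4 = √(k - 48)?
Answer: 544892262659/721683549276 + 418*I*√58/12504417933 ≈ 0.75503 + 2.5458e-7*I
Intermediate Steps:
W(k) = -4 + √(-48 + k) (W(k) = -4 + √(k - 48) = -4 + √(-48 + k))
y(Y, w) = 5*Y
j = -418/2247 (j = 418*(-1/2247) = -418/2247 ≈ -0.18603)
A = -2359 + I*√58 (A = -2355 + (-4 + √(-48 - 10)) = -2355 + (-4 + √(-58)) = -2355 + (-4 + I*√58) = -2359 + I*√58 ≈ -2359.0 + 7.6158*I)
j/A + y(-61, -13)/(-404) = -418/(2247*(-2359 + I*√58)) + (5*(-61))/(-404) = -418/(2247*(-2359 + I*√58)) - 305*(-1/404) = -418/(2247*(-2359 + I*√58)) + 305/404 = 305/404 - 418/(2247*(-2359 + I*√58))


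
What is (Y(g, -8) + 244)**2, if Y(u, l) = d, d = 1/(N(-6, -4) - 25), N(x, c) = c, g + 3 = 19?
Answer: 50055625/841 ≈ 59519.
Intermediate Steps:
g = 16 (g = -3 + 19 = 16)
d = -1/29 (d = 1/(-4 - 25) = 1/(-29) = -1/29 ≈ -0.034483)
Y(u, l) = -1/29
(Y(g, -8) + 244)**2 = (-1/29 + 244)**2 = (7075/29)**2 = 50055625/841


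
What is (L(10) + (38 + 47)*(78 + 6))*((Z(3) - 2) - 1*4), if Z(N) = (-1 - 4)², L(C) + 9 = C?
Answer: 135679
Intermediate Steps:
L(C) = -9 + C
Z(N) = 25 (Z(N) = (-5)² = 25)
(L(10) + (38 + 47)*(78 + 6))*((Z(3) - 2) - 1*4) = ((-9 + 10) + (38 + 47)*(78 + 6))*((25 - 2) - 1*4) = (1 + 85*84)*(23 - 4) = (1 + 7140)*19 = 7141*19 = 135679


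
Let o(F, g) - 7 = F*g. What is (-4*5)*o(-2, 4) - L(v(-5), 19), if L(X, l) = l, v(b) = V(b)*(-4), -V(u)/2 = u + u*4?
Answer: 1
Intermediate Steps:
o(F, g) = 7 + F*g
V(u) = -10*u (V(u) = -2*(u + u*4) = -2*(u + 4*u) = -10*u)
v(b) = 40*b (v(b) = -10*b*(-4) = 40*b)
(-4*5)*o(-2, 4) - L(v(-5), 19) = (-4*5)*(7 - 2*4) - 1*19 = -20*(7 - 8) - 19 = -20*(-1) - 19 = 20 - 19 = 1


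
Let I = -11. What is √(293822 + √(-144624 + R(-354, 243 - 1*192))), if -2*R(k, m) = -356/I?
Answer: √(35552462 + 11*I*√17501462)/11 ≈ 542.05 + 0.35081*I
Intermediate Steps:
R(k, m) = -178/11 (R(k, m) = -(-178)/(-11) = -(-178)*(-1)/11 = -½*356/11 = -178/11)
√(293822 + √(-144624 + R(-354, 243 - 1*192))) = √(293822 + √(-144624 - 178/11)) = √(293822 + √(-1591042/11)) = √(293822 + I*√17501462/11)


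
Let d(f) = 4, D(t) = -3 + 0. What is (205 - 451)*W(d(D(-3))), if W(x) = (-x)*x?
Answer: 3936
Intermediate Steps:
D(t) = -3
W(x) = -x**2
(205 - 451)*W(d(D(-3))) = (205 - 451)*(-1*4**2) = -(-246)*16 = -246*(-16) = 3936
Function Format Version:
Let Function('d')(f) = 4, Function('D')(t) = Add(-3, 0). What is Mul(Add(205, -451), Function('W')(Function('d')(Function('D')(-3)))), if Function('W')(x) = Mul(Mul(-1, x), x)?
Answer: 3936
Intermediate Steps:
Function('D')(t) = -3
Function('W')(x) = Mul(-1, Pow(x, 2))
Mul(Add(205, -451), Function('W')(Function('d')(Function('D')(-3)))) = Mul(Add(205, -451), Mul(-1, Pow(4, 2))) = Mul(-246, Mul(-1, 16)) = Mul(-246, -16) = 3936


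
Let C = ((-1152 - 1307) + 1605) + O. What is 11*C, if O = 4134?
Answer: 36080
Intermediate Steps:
C = 3280 (C = ((-1152 - 1307) + 1605) + 4134 = (-2459 + 1605) + 4134 = -854 + 4134 = 3280)
11*C = 11*3280 = 36080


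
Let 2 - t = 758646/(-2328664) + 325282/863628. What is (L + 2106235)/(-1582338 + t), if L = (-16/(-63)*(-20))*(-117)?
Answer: -3707412784172072820/2784455742851461763 ≈ -1.3315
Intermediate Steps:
L = 4160/7 (L = (-16*(-1/63)*(-20))*(-117) = ((16/63)*(-20))*(-117) = -320/63*(-117) = 4160/7 ≈ 594.29)
t = 489989288803/251387429124 (t = 2 - (758646/(-2328664) + 325282/863628) = 2 - (758646*(-1/2328664) + 325282*(1/863628)) = 2 - (-379323/1164332 + 162641/431814) = 2 - 1*12785569445/251387429124 = 2 - 12785569445/251387429124 = 489989288803/251387429124 ≈ 1.9491)
(L + 2106235)/(-1582338 + t) = (4160/7 + 2106235)/(-1582338 + 489989288803/251387429124) = 14747805/(7*(-397779391835923109/251387429124)) = (14747805/7)*(-251387429124/397779391835923109) = -3707412784172072820/2784455742851461763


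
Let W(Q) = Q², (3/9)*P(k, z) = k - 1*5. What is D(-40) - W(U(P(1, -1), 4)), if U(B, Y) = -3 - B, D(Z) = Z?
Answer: -121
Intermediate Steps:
P(k, z) = -15 + 3*k (P(k, z) = 3*(k - 1*5) = 3*(k - 5) = 3*(-5 + k) = -15 + 3*k)
D(-40) - W(U(P(1, -1), 4)) = -40 - (-3 - (-15 + 3*1))² = -40 - (-3 - (-15 + 3))² = -40 - (-3 - 1*(-12))² = -40 - (-3 + 12)² = -40 - 1*9² = -40 - 1*81 = -40 - 81 = -121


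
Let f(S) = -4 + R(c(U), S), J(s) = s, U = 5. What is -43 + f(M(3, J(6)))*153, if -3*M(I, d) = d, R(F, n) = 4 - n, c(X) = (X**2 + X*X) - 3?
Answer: 263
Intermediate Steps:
c(X) = -3 + 2*X**2 (c(X) = (X**2 + X**2) - 3 = 2*X**2 - 3 = -3 + 2*X**2)
M(I, d) = -d/3
f(S) = -S (f(S) = -4 + (4 - S) = -S)
-43 + f(M(3, J(6)))*153 = -43 - (-1)*6/3*153 = -43 - 1*(-2)*153 = -43 + 2*153 = -43 + 306 = 263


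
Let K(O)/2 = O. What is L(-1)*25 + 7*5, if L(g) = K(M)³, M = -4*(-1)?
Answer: 12835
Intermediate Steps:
M = 4
K(O) = 2*O
L(g) = 512 (L(g) = (2*4)³ = 8³ = 512)
L(-1)*25 + 7*5 = 512*25 + 7*5 = 12800 + 35 = 12835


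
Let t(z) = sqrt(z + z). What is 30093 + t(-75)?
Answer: 30093 + 5*I*sqrt(6) ≈ 30093.0 + 12.247*I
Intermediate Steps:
t(z) = sqrt(2)*sqrt(z) (t(z) = sqrt(2*z) = sqrt(2)*sqrt(z))
30093 + t(-75) = 30093 + sqrt(2)*sqrt(-75) = 30093 + sqrt(2)*(5*I*sqrt(3)) = 30093 + 5*I*sqrt(6)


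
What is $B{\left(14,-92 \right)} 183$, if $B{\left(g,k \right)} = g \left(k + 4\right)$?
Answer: $-225456$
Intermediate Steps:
$B{\left(g,k \right)} = g \left(4 + k\right)$
$B{\left(14,-92 \right)} 183 = 14 \left(4 - 92\right) 183 = 14 \left(-88\right) 183 = \left(-1232\right) 183 = -225456$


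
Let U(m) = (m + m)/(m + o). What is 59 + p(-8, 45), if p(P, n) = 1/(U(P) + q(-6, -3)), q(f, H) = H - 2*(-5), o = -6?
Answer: 3370/57 ≈ 59.123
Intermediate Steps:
U(m) = 2*m/(-6 + m) (U(m) = (m + m)/(m - 6) = (2*m)/(-6 + m) = 2*m/(-6 + m))
q(f, H) = 10 + H (q(f, H) = H + 10 = 10 + H)
p(P, n) = 1/(7 + 2*P/(-6 + P)) (p(P, n) = 1/(2*P/(-6 + P) + (10 - 3)) = 1/(2*P/(-6 + P) + 7) = 1/(7 + 2*P/(-6 + P)))
59 + p(-8, 45) = 59 + (-6 - 8)/(3*(-14 + 3*(-8))) = 59 + (⅓)*(-14)/(-14 - 24) = 59 + (⅓)*(-14)/(-38) = 59 + (⅓)*(-1/38)*(-14) = 59 + 7/57 = 3370/57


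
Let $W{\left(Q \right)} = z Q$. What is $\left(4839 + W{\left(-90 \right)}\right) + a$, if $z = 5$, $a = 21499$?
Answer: $25888$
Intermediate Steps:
$W{\left(Q \right)} = 5 Q$
$\left(4839 + W{\left(-90 \right)}\right) + a = \left(4839 + 5 \left(-90\right)\right) + 21499 = \left(4839 - 450\right) + 21499 = 4389 + 21499 = 25888$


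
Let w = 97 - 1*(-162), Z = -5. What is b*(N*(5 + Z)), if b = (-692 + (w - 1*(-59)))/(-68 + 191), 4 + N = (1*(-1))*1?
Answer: 0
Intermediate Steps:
w = 259 (w = 97 + 162 = 259)
N = -5 (N = -4 + (1*(-1))*1 = -4 - 1*1 = -4 - 1 = -5)
b = -374/123 (b = (-692 + (259 - 1*(-59)))/(-68 + 191) = (-692 + (259 + 59))/123 = (-692 + 318)*(1/123) = -374*1/123 = -374/123 ≈ -3.0406)
b*(N*(5 + Z)) = -(-1870)*(5 - 5)/123 = -(-1870)*0/123 = -374/123*0 = 0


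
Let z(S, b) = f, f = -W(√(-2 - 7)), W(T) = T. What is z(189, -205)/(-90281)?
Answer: 3*I/90281 ≈ 3.323e-5*I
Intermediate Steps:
f = -3*I (f = -√(-2 - 7) = -√(-9) = -3*I ≈ -3.0*I)
z(S, b) = -3*I
z(189, -205)/(-90281) = -3*I/(-90281) = -3*I*(-1/90281) = 3*I/90281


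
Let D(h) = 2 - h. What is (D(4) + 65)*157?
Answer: 9891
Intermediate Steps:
(D(4) + 65)*157 = ((2 - 1*4) + 65)*157 = ((2 - 4) + 65)*157 = (-2 + 65)*157 = 63*157 = 9891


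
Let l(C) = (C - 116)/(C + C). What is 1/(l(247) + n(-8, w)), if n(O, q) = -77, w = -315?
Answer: -494/37907 ≈ -0.013032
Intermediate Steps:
l(C) = (-116 + C)/(2*C) (l(C) = (-116 + C)/((2*C)) = (-116 + C)*(1/(2*C)) = (-116 + C)/(2*C))
1/(l(247) + n(-8, w)) = 1/((½)*(-116 + 247)/247 - 77) = 1/((½)*(1/247)*131 - 77) = 1/(131/494 - 77) = 1/(-37907/494) = -494/37907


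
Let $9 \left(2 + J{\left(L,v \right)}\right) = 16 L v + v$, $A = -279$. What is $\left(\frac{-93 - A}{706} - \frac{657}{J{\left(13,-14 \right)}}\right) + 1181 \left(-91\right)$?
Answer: $- \frac{111684941191}{1039232} \approx -1.0747 \cdot 10^{5}$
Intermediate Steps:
$J{\left(L,v \right)} = -2 + \frac{v}{9} + \frac{16 L v}{9}$ ($J{\left(L,v \right)} = -2 + \frac{16 L v + v}{9} = -2 + \frac{v + 16 L v}{9} = -2 + \left(\frac{v}{9} + \frac{16 L v}{9}\right) = -2 + \frac{v}{9} + \frac{16 L v}{9}$)
$\left(\frac{-93 - A}{706} - \frac{657}{J{\left(13,-14 \right)}}\right) + 1181 \left(-91\right) = \left(\frac{-93 - -279}{706} - \frac{657}{-2 + \frac{1}{9} \left(-14\right) + \frac{16}{9} \cdot 13 \left(-14\right)}\right) + 1181 \left(-91\right) = \left(\left(-93 + 279\right) \frac{1}{706} - \frac{657}{-2 - \frac{14}{9} - \frac{2912}{9}}\right) - 107471 = \left(186 \cdot \frac{1}{706} - \frac{657}{- \frac{2944}{9}}\right) - 107471 = \left(\frac{93}{353} - - \frac{5913}{2944}\right) - 107471 = \left(\frac{93}{353} + \frac{5913}{2944}\right) - 107471 = \frac{2361081}{1039232} - 107471 = - \frac{111684941191}{1039232}$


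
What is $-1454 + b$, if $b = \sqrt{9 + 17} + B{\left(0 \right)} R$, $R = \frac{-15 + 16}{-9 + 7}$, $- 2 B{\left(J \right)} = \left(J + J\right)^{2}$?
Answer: $-1454 + \sqrt{26} \approx -1448.9$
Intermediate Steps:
$B{\left(J \right)} = - 2 J^{2}$ ($B{\left(J \right)} = - \frac{\left(J + J\right)^{2}}{2} = - \frac{\left(2 J\right)^{2}}{2} = - \frac{4 J^{2}}{2} = - 2 J^{2}$)
$R = - \frac{1}{2}$ ($R = 1 \frac{1}{-2} = 1 \left(- \frac{1}{2}\right) = - \frac{1}{2} \approx -0.5$)
$b = \sqrt{26}$ ($b = \sqrt{9 + 17} + - 2 \cdot 0^{2} \left(- \frac{1}{2}\right) = \sqrt{26} + \left(-2\right) 0 \left(- \frac{1}{2}\right) = \sqrt{26} + 0 \left(- \frac{1}{2}\right) = \sqrt{26} + 0 = \sqrt{26} \approx 5.099$)
$-1454 + b = -1454 + \sqrt{26}$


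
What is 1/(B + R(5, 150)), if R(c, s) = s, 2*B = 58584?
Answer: 1/29442 ≈ 3.3965e-5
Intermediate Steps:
B = 29292 (B = (½)*58584 = 29292)
1/(B + R(5, 150)) = 1/(29292 + 150) = 1/29442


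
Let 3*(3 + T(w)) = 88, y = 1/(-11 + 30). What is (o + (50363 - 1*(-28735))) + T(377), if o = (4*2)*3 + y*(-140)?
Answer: 4511035/57 ≈ 79141.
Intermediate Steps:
y = 1/19 ≈ 0.052632
o = 316/19 (o = (4*2)*3 + (1/19)*(-140) = 8*3 - 140/19 = 24 - 140/19 = 316/19 ≈ 16.632)
T(w) = 79/3 (T(w) = -3 + (⅓)*88 = -3 + 88/3 = 79/3)
(o + (50363 - 1*(-28735))) + T(377) = (316/19 + (50363 - 1*(-28735))) + 79/3 = (316/19 + (50363 + 28735)) + 79/3 = (316/19 + 79098) + 79/3 = 1503178/19 + 79/3 = 4511035/57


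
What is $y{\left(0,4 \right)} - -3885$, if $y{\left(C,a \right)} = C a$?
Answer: $3885$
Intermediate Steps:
$y{\left(0,4 \right)} - -3885 = 0 \cdot 4 - -3885 = 0 + 3885 = 3885$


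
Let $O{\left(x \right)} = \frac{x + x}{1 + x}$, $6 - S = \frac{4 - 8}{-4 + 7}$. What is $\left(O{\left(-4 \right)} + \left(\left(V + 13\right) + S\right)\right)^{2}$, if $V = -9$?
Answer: $196$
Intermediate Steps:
$S = \frac{22}{3}$ ($S = 6 - \frac{4 - 8}{-4 + 7} = 6 - - \frac{4}{3} = 6 + \frac{4}{3} = \frac{22}{3} \approx 7.3333$)
$O{\left(x \right)} = \frac{2 x}{1 + x}$
$\left(O{\left(-4 \right)} + \left(\left(V + 13\right) + S\right)\right)^{2} = \left(2 \left(-4\right) \frac{1}{1 - 4} + \left(\left(-9 + 13\right) + \frac{22}{3}\right)\right)^{2} = \left(2 \left(-4\right) \frac{1}{-3} + \left(4 + \frac{22}{3}\right)\right)^{2} = \left(2 \left(-4\right) \left(- \frac{1}{3}\right) + \frac{34}{3}\right)^{2} = \left(\frac{8}{3} + \frac{34}{3}\right)^{2} = 14^{2} = 196$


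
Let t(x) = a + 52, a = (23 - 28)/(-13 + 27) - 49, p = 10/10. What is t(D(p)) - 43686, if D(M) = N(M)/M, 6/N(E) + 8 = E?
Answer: -611567/14 ≈ -43683.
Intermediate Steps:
p = 1 (p = 10*(⅒) = 1)
N(E) = 6/(-8 + E)
a = -691/14 (a = -5/14 - 49 = -691/14 ≈ -49.357)
D(M) = 6/(M*(-8 + M)) (D(M) = (6/(-8 + M))/M = 6/(M*(-8 + M)))
t(x) = 37/14 (t(x) = -691/14 + 52 = 37/14)
t(D(p)) - 43686 = 37/14 - 43686 = -611567/14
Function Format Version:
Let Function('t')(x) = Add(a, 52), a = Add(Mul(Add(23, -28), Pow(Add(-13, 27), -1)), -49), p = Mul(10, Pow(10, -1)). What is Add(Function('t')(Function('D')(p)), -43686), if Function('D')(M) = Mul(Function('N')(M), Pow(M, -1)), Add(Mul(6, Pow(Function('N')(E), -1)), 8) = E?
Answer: Rational(-611567, 14) ≈ -43683.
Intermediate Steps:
p = 1 (p = Mul(10, Rational(1, 10)) = 1)
Function('N')(E) = Mul(6, Pow(Add(-8, E), -1))
a = Rational(-691, 14) (a = Add(Mul(-5, Pow(14, -1)), -49) = Add(Mul(-5, Rational(1, 14)), -49) = Add(Rational(-5, 14), -49) = Rational(-691, 14) ≈ -49.357)
Function('D')(M) = Mul(6, Pow(M, -1), Pow(Add(-8, M), -1)) (Function('D')(M) = Mul(Mul(6, Pow(Add(-8, M), -1)), Pow(M, -1)) = Mul(6, Pow(M, -1), Pow(Add(-8, M), -1)))
Function('t')(x) = Rational(37, 14) (Function('t')(x) = Add(Rational(-691, 14), 52) = Rational(37, 14))
Add(Function('t')(Function('D')(p)), -43686) = Add(Rational(37, 14), -43686) = Rational(-611567, 14)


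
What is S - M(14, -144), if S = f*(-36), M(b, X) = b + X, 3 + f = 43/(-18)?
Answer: 324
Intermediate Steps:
f = -97/18 (f = -3 + 43/(-18) = -3 + 43*(-1/18) = -3 - 43/18 = -97/18 ≈ -5.3889)
M(b, X) = X + b
S = 194 (S = -97/18*(-36) = 194)
S - M(14, -144) = 194 - (-144 + 14) = 194 - 1*(-130) = 194 + 130 = 324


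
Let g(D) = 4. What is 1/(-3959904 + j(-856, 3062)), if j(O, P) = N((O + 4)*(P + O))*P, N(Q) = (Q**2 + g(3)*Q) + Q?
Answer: 1/10816686347348304 ≈ 9.2450e-17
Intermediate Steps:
N(Q) = Q**2 + 5*Q (N(Q) = (Q**2 + 4*Q) + Q = Q**2 + 5*Q)
j(O, P) = P*(4 + O)*(5 + (4 + O)*(O + P))*(O + P) (j(O, P) = (((O + 4)*(P + O))*(5 + (O + 4)*(P + O)))*P = (((4 + O)*(O + P))*(5 + (4 + O)*(O + P)))*P = ((4 + O)*(5 + (4 + O)*(O + P))*(O + P))*P = P*(4 + O)*(5 + (4 + O)*(O + P))*(O + P))
1/(-3959904 + j(-856, 3062)) = 1/(-3959904 + 3062*((-856)**2 + 4*(-856) + 4*3062 - 856*3062)*(5 + (-856)**2 + 4*(-856) + 4*3062 - 856*3062)) = 1/(-3959904 + 3062*(732736 - 3424 + 12248 - 2621072)*(5 + 732736 - 3424 + 12248 - 2621072)) = 1/(-3959904 + 3062*(-1879512)*(-1879507)) = 1/(-3959904 + 10816686351308208) = 1/10816686347348304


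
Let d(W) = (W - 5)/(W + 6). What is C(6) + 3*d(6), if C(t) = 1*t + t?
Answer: 49/4 ≈ 12.250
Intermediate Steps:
C(t) = 2*t (C(t) = t + t = 2*t)
d(W) = (-5 + W)/(6 + W)
C(6) + 3*d(6) = 2*6 + 3*((-5 + 6)/(6 + 6)) = 12 + 3*(1/12) = 12 + 1/4 = 49/4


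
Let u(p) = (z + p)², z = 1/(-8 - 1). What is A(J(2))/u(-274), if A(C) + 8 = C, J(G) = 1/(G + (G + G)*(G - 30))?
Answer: -71361/669469790 ≈ -0.00010659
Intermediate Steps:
z = -⅑ (z = 1/(-9) = -⅑ ≈ -0.11111)
J(G) = 1/(G + 2*G*(-30 + G)) (J(G) = 1/(G + (2*G)*(-30 + G)) = 1/(G + 2*G*(-30 + G)))
u(p) = (-⅑ + p)²
A(C) = -8 + C
A(J(2))/u(-274) = (-8 + 1/(2*(-59 + 2*2)))/(((-1 + 9*(-274))²/81)) = (-8 + 1/(2*(-59 + 4)))/(((-1 - 2466)²/81)) = (-8 + (½)/(-55))/(((1/81)*(-2467)²)) = (-8 + (½)*(-1/55))/(((1/81)*6086089)) = (-8 - 1/110)/(6086089/81) = -881/110*81/6086089 = -71361/669469790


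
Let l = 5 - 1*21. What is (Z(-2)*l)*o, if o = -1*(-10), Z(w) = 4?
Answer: -640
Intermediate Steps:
l = -16 (l = 5 - 21 = -16)
o = 10
(Z(-2)*l)*o = (4*(-16))*10 = -64*10 = -640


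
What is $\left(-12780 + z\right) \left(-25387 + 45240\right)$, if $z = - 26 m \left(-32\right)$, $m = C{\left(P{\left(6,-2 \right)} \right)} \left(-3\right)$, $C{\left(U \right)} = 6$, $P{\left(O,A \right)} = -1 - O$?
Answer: $-551039868$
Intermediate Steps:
$m = -18$ ($m = 6 \left(-3\right) = -18$)
$z = -14976$ ($z = \left(-26\right) \left(-18\right) \left(-32\right) = 468 \left(-32\right) = -14976$)
$\left(-12780 + z\right) \left(-25387 + 45240\right) = \left(-12780 - 14976\right) \left(-25387 + 45240\right) = \left(-27756\right) 19853 = -551039868$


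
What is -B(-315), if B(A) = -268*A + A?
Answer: -84105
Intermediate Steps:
B(A) = -267*A
-B(-315) = -(-267)*(-315) = -1*84105 = -84105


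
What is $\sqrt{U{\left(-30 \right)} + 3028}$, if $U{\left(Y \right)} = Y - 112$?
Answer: $\sqrt{2886} \approx 53.721$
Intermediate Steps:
$U{\left(Y \right)} = -112 + Y$
$\sqrt{U{\left(-30 \right)} + 3028} = \sqrt{\left(-112 - 30\right) + 3028} = \sqrt{-142 + 3028} = \sqrt{2886}$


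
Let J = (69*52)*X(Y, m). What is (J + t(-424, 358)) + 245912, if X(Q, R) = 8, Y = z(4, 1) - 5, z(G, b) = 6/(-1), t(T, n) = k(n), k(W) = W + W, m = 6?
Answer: 275332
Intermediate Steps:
k(W) = 2*W
t(T, n) = 2*n
z(G, b) = -6 (z(G, b) = 6*(-1) = -6)
Y = -11 (Y = -6 - 5 = -11)
J = 28704 (J = (69*52)*8 = 3588*8 = 28704)
(J + t(-424, 358)) + 245912 = (28704 + 2*358) + 245912 = (28704 + 716) + 245912 = 29420 + 245912 = 275332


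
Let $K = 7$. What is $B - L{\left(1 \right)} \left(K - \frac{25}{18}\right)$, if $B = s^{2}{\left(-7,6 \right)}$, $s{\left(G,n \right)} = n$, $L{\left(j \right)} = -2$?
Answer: $\frac{425}{9} \approx 47.222$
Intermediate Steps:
$B = 36$ ($B = 6^{2} = 36$)
$B - L{\left(1 \right)} \left(K - \frac{25}{18}\right) = 36 - - 2 \left(7 - \frac{25}{18}\right) = 36 - \left(-2\right) \frac{101}{18} = 36 - - \frac{101}{9} = 36 + \frac{101}{9} = \frac{425}{9}$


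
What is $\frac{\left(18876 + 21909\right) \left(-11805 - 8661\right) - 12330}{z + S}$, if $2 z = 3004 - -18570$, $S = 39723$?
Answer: $- \frac{83471814}{5051} \approx -16526.0$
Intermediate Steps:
$z = 10787$ ($z = \frac{3004 - -18570}{2} = \frac{3004 + 18570}{2} = \frac{1}{2} \cdot 21574 = 10787$)
$\frac{\left(18876 + 21909\right) \left(-11805 - 8661\right) - 12330}{z + S} = \frac{\left(18876 + 21909\right) \left(-11805 - 8661\right) - 12330}{10787 + 39723} = \frac{40785 \left(-20466\right) - 12330}{50510} = \left(-834705810 - 12330\right) \frac{1}{50510} = \left(-834718140\right) \frac{1}{50510} = - \frac{83471814}{5051}$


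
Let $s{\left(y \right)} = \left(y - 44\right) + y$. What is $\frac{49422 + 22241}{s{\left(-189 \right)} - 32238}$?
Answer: $- \frac{71663}{32660} \approx -2.1942$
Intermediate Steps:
$s{\left(y \right)} = -44 + 2 y$ ($s{\left(y \right)} = \left(-44 + y\right) + y = -44 + 2 y$)
$\frac{49422 + 22241}{s{\left(-189 \right)} - 32238} = \frac{49422 + 22241}{\left(-44 + 2 \left(-189\right)\right) - 32238} = \frac{71663}{\left(-44 - 378\right) - 32238} = \frac{71663}{-422 - 32238} = \frac{71663}{-32660} = 71663 \left(- \frac{1}{32660}\right) = - \frac{71663}{32660}$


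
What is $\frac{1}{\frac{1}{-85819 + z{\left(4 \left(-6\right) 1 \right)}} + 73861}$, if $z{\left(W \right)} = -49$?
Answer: $\frac{85868}{6342296347} \approx 1.3539 \cdot 10^{-5}$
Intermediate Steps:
$\frac{1}{\frac{1}{-85819 + z{\left(4 \left(-6\right) 1 \right)}} + 73861} = \frac{1}{\frac{1}{-85819 - 49} + 73861} = \frac{1}{\frac{1}{-85868} + 73861} = \frac{1}{- \frac{1}{85868} + 73861} = \frac{1}{\frac{6342296347}{85868}} = \frac{85868}{6342296347}$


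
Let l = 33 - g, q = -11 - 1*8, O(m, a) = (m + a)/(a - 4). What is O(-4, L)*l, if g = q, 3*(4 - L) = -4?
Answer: 52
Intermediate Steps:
L = 16/3 (L = 4 - ⅓*(-4) = 4 + 4/3 = 16/3 ≈ 5.3333)
O(m, a) = (a + m)/(-4 + a)
q = -19 (q = -11 - 8 = -19)
g = -19
l = 52 (l = 33 - 1*(-19) = 33 + 19 = 52)
O(-4, L)*l = ((16/3 - 4)/(-4 + 16/3))*52 = ((4/3)/(4/3))*52 = ((¾)*(4/3))*52 = 1*52 = 52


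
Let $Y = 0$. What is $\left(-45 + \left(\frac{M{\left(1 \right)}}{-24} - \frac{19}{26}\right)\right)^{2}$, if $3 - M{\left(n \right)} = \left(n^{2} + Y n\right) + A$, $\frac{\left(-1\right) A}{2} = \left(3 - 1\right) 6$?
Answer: $\frac{53333809}{24336} \approx 2191.6$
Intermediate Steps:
$A = -24$ ($A = - 2 \left(3 - 1\right) 6 = - 2 \cdot 2 \cdot 6 = \left(-2\right) 12 = -24$)
$M{\left(n \right)} = 27 - n^{2}$ ($M{\left(n \right)} = 3 - \left(\left(n^{2} + 0 n\right) - 24\right) = 3 - \left(\left(n^{2} + 0\right) - 24\right) = 3 - \left(n^{2} - 24\right) = 3 - \left(-24 + n^{2}\right) = 27 - n^{2}$)
$\left(-45 + \left(\frac{M{\left(1 \right)}}{-24} - \frac{19}{26}\right)\right)^{2} = \left(-45 + \left(\frac{27 - 1^{2}}{-24} - \frac{19}{26}\right)\right)^{2} = \left(-45 + \left(\left(27 - 1\right) \left(- \frac{1}{24}\right) - \frac{19}{26}\right)\right)^{2} = \left(-45 + \left(26 \left(- \frac{1}{24}\right) - \frac{19}{26}\right)\right)^{2} = \left(-45 - \frac{283}{156}\right)^{2} = \left(- \frac{7303}{156}\right)^{2} = \frac{53333809}{24336}$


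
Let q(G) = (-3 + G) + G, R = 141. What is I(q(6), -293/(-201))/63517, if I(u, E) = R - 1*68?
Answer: 73/63517 ≈ 0.0011493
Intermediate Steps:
q(G) = -3 + 2*G
I(u, E) = 73 (I(u, E) = 141 - 1*68 = 141 - 68 = 73)
I(q(6), -293/(-201))/63517 = 73/63517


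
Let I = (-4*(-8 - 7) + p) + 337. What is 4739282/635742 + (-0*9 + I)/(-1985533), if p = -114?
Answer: 4704910446160/631143360243 ≈ 7.4546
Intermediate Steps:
I = 283 (I = (-4*(-8 - 7) - 114) + 337 = (-4*(-15) - 114) + 337 = (60 - 114) + 337 = -54 + 337 = 283)
4739282/635742 + (-0*9 + I)/(-1985533) = 4739282/635742 + (-0*9 + 283)/(-1985533) = 4739282*(1/635742) + (-221*0 + 283)*(-1/1985533) = 2369641/317871 + (0 + 283)*(-1/1985533) = 2369641/317871 + 283*(-1/1985533) = 2369641/317871 - 283/1985533 = 4704910446160/631143360243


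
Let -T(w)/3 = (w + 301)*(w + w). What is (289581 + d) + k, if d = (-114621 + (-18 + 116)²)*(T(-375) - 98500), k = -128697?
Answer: 27829665884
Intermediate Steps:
T(w) = -6*w*(301 + w) (T(w) = -3*(w + 301)*(w + w) = -3*(301 + w)*2*w = -6*w*(301 + w))
d = 27829505000 (d = (-114621 + (-18 + 116)²)*(-6*(-375)*(301 - 375) - 98500) = (-114621 + 98²)*(-6*(-375)*(-74) - 98500) = (-114621 + 9604)*(-166500 - 98500) = -105017*(-265000) = 27829505000)
(289581 + d) + k = (289581 + 27829505000) - 128697 = 27829794581 - 128697 = 27829665884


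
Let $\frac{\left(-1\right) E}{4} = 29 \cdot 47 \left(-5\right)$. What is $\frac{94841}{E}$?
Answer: $\frac{94841}{27260} \approx 3.4791$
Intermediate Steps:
$E = 27260$ ($E = - 4 \cdot 29 \cdot 47 \left(-5\right) = - 4 \cdot 1363 \left(-5\right) = \left(-4\right) \left(-6815\right) = 27260$)
$\frac{94841}{E} = \frac{94841}{27260}$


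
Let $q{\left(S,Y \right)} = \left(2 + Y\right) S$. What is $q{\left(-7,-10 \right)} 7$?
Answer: $392$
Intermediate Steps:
$q{\left(S,Y \right)} = S \left(2 + Y\right)$
$q{\left(-7,-10 \right)} 7 = - 7 \left(2 - 10\right) 7 = \left(-7\right) \left(-8\right) 7 = 56 \cdot 7 = 392$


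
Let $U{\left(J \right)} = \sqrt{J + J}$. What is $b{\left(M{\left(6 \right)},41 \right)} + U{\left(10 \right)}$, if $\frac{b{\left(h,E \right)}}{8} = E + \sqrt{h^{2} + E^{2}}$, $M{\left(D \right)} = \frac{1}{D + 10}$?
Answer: $328 + \frac{\sqrt{430337}}{2} + 2 \sqrt{5} \approx 660.47$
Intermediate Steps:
$U{\left(J \right)} = \sqrt{2} \sqrt{J}$ ($U{\left(J \right)} = \sqrt{2 J} = \sqrt{2} \sqrt{J}$)
$M{\left(D \right)} = \frac{1}{10 + D}$
$b{\left(h,E \right)} = 8 E + 8 \sqrt{E^{2} + h^{2}}$ ($b{\left(h,E \right)} = 8 \left(E + \sqrt{h^{2} + E^{2}}\right) = 8 \left(E + \sqrt{E^{2} + h^{2}}\right) = 8 E + 8 \sqrt{E^{2} + h^{2}}$)
$b{\left(M{\left(6 \right)},41 \right)} + U{\left(10 \right)} = \left(8 \cdot 41 + 8 \sqrt{41^{2} + \left(\frac{1}{10 + 6}\right)^{2}}\right) + \sqrt{2} \sqrt{10} = \left(328 + 8 \sqrt{1681 + \left(\frac{1}{16}\right)^{2}}\right) + 2 \sqrt{5} = \left(328 + 8 \sqrt{1681 + \frac{1}{256}}\right) + 2 \sqrt{5} = \left(328 + 8 \sqrt{\frac{430337}{256}}\right) + 2 \sqrt{5} = \left(328 + 8 \frac{\sqrt{430337}}{16}\right) + 2 \sqrt{5} = \left(328 + \frac{\sqrt{430337}}{2}\right) + 2 \sqrt{5} = 328 + \frac{\sqrt{430337}}{2} + 2 \sqrt{5}$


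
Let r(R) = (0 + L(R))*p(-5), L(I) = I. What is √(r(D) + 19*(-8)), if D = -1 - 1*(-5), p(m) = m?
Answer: 2*I*√43 ≈ 13.115*I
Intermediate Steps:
D = 4 (D = -1 + 5 = 4)
r(R) = -5*R (r(R) = (0 + R)*(-5) = R*(-5) = -5*R)
√(r(D) + 19*(-8)) = √(-5*4 + 19*(-8)) = √(-20 - 152) = √(-172) = 2*I*√43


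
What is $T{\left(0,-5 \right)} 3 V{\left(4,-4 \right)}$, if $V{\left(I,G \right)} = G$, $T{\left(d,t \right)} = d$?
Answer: $0$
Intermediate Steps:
$T{\left(0,-5 \right)} 3 V{\left(4,-4 \right)} = 0 \cdot 3 \left(-4\right) = 0 \left(-4\right) = 0$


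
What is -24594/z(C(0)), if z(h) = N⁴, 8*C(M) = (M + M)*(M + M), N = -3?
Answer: -8198/27 ≈ -303.63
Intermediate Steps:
C(M) = M²/2 (C(M) = ((M + M)*(M + M))/8 = ((2*M)*(2*M))/8 = (4*M²)/8 = M²/2)
z(h) = 81 (z(h) = (-3)⁴ = 81)
-24594/z(C(0)) = -24594/81 = -24594*1/81 = -8198/27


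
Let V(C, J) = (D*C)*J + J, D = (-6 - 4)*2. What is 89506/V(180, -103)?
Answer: 89506/370697 ≈ 0.24145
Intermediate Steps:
D = -20 (D = -10*2 = -20)
V(C, J) = J - 20*C*J (V(C, J) = (-20*C)*J + J = -20*C*J + J = J - 20*C*J)
89506/V(180, -103) = 89506/((-103*(1 - 20*180))) = 89506/((-103*(1 - 3600))) = 89506/((-103*(-3599))) = 89506/370697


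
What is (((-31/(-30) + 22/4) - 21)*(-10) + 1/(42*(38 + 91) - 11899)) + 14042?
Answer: 275831357/19443 ≈ 14187.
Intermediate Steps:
(((-31/(-30) + 22/4) - 21)*(-10) + 1/(42*(38 + 91) - 11899)) + 14042 = (((-31*(-1/30) + 22*(1/4)) - 21)*(-10) + 1/(42*129 - 11899)) + 14042 = (((31/30 + 11/2) - 21)*(-10) + 1/(5418 - 11899)) + 14042 = ((98/15 - 21)*(-10) + 1/(-6481)) + 14042 = (-217/15*(-10) - 1/6481) + 14042 = (434/3 - 1/6481) + 14042 = 2812751/19443 + 14042 = 275831357/19443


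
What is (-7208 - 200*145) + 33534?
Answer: -2674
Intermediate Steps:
(-7208 - 200*145) + 33534 = (-7208 - 29000) + 33534 = -36208 + 33534 = -2674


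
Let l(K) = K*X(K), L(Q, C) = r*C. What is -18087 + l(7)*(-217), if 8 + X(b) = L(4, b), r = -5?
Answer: 47230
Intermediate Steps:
L(Q, C) = -5*C
X(b) = -8 - 5*b
l(K) = K*(-8 - 5*K)
-18087 + l(7)*(-217) = -18087 + (7*(-8 - 5*7))*(-217) = -18087 + (7*(-8 - 35))*(-217) = -18087 + (7*(-43))*(-217) = -18087 - 301*(-217) = -18087 + 65317 = 47230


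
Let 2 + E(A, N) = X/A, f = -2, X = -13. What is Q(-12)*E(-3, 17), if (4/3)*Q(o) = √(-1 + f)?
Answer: 7*I*√3/4 ≈ 3.0311*I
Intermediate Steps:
Q(o) = 3*I*√3/4 (Q(o) = 3*√(-1 - 2)/4 = 3*√(-3)/4 = 3*(I*√3)/4 = 3*I*√3/4)
E(A, N) = -2 - 13/A
Q(-12)*E(-3, 17) = (3*I*√3/4)*(-2 - 13/(-3)) = (3*I*√3/4)*(-2 - 13*(-⅓)) = (3*I*√3/4)*(-2 + 13/3) = (3*I*√3/4)*(7/3) = 7*I*√3/4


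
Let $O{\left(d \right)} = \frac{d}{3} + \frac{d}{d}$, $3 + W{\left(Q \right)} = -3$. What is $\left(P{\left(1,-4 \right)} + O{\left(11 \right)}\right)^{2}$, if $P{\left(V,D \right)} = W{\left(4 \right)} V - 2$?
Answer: $\frac{100}{9} \approx 11.111$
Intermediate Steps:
$W{\left(Q \right)} = -6$ ($W{\left(Q \right)} = -3 - 3 = -6$)
$O{\left(d \right)} = 1 + \frac{d}{3}$ ($O{\left(d \right)} = d \frac{1}{3} + 1 = \frac{d}{3} + 1 = 1 + \frac{d}{3}$)
$P{\left(V,D \right)} = -2 - 6 V$ ($P{\left(V,D \right)} = - 6 V - 2 = -2 - 6 V$)
$\left(P{\left(1,-4 \right)} + O{\left(11 \right)}\right)^{2} = \left(\left(-2 - 6\right) + \left(1 + \frac{1}{3} \cdot 11\right)\right)^{2} = \left(\left(-2 - 6\right) + \left(1 + \frac{11}{3}\right)\right)^{2} = \left(-8 + \frac{14}{3}\right)^{2} = \left(- \frac{10}{3}\right)^{2} = \frac{100}{9}$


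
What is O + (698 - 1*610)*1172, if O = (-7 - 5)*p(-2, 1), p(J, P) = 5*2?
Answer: 103016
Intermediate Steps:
p(J, P) = 10
O = -120 (O = (-7 - 5)*10 = -12*10 = -120)
O + (698 - 1*610)*1172 = -120 + (698 - 1*610)*1172 = -120 + (698 - 610)*1172 = -120 + 88*1172 = -120 + 103136 = 103016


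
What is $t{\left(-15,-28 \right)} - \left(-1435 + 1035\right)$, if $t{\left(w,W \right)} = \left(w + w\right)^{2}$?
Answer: $1300$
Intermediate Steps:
$t{\left(w,W \right)} = 4 w^{2}$ ($t{\left(w,W \right)} = \left(2 w\right)^{2} = 4 w^{2}$)
$t{\left(-15,-28 \right)} - \left(-1435 + 1035\right) = 4 \left(-15\right)^{2} - \left(-1435 + 1035\right) = 4 \cdot 225 - -400 = 900 + 400 = 1300$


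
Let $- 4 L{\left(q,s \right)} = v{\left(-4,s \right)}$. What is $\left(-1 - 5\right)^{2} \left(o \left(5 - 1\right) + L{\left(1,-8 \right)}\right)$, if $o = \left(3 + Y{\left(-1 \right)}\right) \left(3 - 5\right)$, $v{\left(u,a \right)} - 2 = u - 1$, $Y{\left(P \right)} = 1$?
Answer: $-1125$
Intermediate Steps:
$v{\left(u,a \right)} = 1 + u$ ($v{\left(u,a \right)} = 2 + \left(u - 1\right) = 2 + \left(-1 + u\right) = 1 + u$)
$L{\left(q,s \right)} = \frac{3}{4}$ ($L{\left(q,s \right)} = - \frac{1 - 4}{4} = \left(- \frac{1}{4}\right) \left(-3\right) = \frac{3}{4}$)
$o = -8$ ($o = \left(3 + 1\right) \left(3 - 5\right) = 4 \left(-2\right) = -8$)
$\left(-1 - 5\right)^{2} \left(o \left(5 - 1\right) + L{\left(1,-8 \right)}\right) = \left(-1 - 5\right)^{2} \left(- 8 \left(5 - 1\right) + \frac{3}{4}\right) = \left(-6\right)^{2} \left(\left(-8\right) 4 + \frac{3}{4}\right) = 36 \left(-32 + \frac{3}{4}\right) = 36 \left(- \frac{125}{4}\right) = -1125$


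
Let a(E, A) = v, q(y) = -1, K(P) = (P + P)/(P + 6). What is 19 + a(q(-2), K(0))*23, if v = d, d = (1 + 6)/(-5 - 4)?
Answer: 10/9 ≈ 1.1111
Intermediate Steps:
d = -7/9 (d = 7/(-9) = 7*(-⅑) = -7/9 ≈ -0.77778)
K(P) = 2*P/(6 + P) (K(P) = (2*P)/(6 + P) = 2*P/(6 + P))
v = -7/9 ≈ -0.77778
a(E, A) = -7/9
19 + a(q(-2), K(0))*23 = 19 - 7/9*23 = 19 - 161/9 = 10/9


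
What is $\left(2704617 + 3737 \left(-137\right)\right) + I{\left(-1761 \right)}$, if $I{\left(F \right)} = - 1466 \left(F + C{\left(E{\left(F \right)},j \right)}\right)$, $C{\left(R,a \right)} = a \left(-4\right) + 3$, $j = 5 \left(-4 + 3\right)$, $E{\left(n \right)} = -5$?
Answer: $4740556$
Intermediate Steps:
$j = -5$ ($j = 5 \left(-1\right) = -5$)
$C{\left(R,a \right)} = 3 - 4 a$ ($C{\left(R,a \right)} = - 4 a + 3 = 3 - 4 a$)
$I{\left(F \right)} = -33718 - 1466 F$ ($I{\left(F \right)} = - 1466 \left(F + \left(3 - -20\right)\right) = - 1466 \left(F + \left(3 + 20\right)\right) = - 1466 \left(F + 23\right) = - 1466 \left(23 + F\right) = -33718 - 1466 F$)
$\left(2704617 + 3737 \left(-137\right)\right) + I{\left(-1761 \right)} = \left(2704617 + 3737 \left(-137\right)\right) - -2547908 = \left(2704617 - 511969\right) + \left(-33718 + 2581626\right) = 2192648 + 2547908 = 4740556$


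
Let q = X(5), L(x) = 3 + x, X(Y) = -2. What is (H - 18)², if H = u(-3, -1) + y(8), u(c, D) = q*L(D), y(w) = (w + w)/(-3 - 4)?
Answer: 28900/49 ≈ 589.80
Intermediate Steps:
q = -2
y(w) = -2*w/7 (y(w) = (2*w)/(-7) = (2*w)*(-⅐) = -2*w/7)
u(c, D) = -6 - 2*D (u(c, D) = -2*(3 + D) = -6 - 2*D)
H = -44/7 (H = (-6 - 2*(-1)) - 2/7*8 = (-6 + 2) - 16/7 = -4 - 16/7 = -44/7 ≈ -6.2857)
(H - 18)² = (-44/7 - 18)² = (-170/7)² = 28900/49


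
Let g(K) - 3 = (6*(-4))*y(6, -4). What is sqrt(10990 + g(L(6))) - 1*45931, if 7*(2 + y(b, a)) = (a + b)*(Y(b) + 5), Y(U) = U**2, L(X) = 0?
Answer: -45931 + sqrt(527233)/7 ≈ -45827.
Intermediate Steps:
y(b, a) = -2 + (5 + b**2)*(a + b)/7 (y(b, a) = -2 + ((a + b)*(b**2 + 5))/7 = -2 + ((a + b)*(5 + b**2))/7 = -2 + ((5 + b**2)*(a + b))/7 = -2 + (5 + b**2)*(a + b)/7)
g(K) = -1611/7 (g(K) = 3 + (6*(-4))*(-2 + (1/7)*6**3 + (5/7)*(-4) + (5/7)*6 + (1/7)*(-4)*6**2) = 3 - 24*(-2 + (1/7)*216 - 20/7 + 30/7 + (1/7)*(-4)*36) = 3 - 24*(-2 + 216/7 - 20/7 + 30/7 - 144/7) = 3 - 24*68/7 = 3 - 1632/7 = -1611/7)
sqrt(10990 + g(L(6))) - 1*45931 = sqrt(10990 - 1611/7) - 1*45931 = sqrt(75319/7) - 45931 = sqrt(527233)/7 - 45931 = -45931 + sqrt(527233)/7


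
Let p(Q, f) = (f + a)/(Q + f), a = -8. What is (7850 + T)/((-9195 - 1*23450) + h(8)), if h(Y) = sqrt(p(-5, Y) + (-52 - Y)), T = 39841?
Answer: -311374539/213139217 - 95382*I*sqrt(15)/1065696085 ≈ -1.4609 - 0.00034664*I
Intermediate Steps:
p(Q, f) = (-8 + f)/(Q + f) (p(Q, f) = (f - 8)/(Q + f) = (-8 + f)/(Q + f))
h(Y) = sqrt(-52 - Y + (-8 + Y)/(-5 + Y)) (h(Y) = sqrt((-8 + Y)/(-5 + Y) + (-52 - Y)) = sqrt(-52 - Y + (-8 + Y)/(-5 + Y)))
(7850 + T)/((-9195 - 1*23450) + h(8)) = (7850 + 39841)/((-9195 - 1*23450) + sqrt((252 - 1*8**2 - 46*8)/(-5 + 8))) = 47691/((-9195 - 23450) + sqrt((252 - 1*64 - 368)/3)) = 47691/(-32645 + sqrt((252 - 64 - 368)/3)) = 47691/(-32645 + sqrt((1/3)*(-180))) = 47691/(-32645 + sqrt(-60)) = 47691/(-32645 + 2*I*sqrt(15))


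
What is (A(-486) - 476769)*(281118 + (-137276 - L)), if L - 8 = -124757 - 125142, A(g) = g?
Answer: -187911042915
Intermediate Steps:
L = -249891 (L = 8 + (-124757 - 125142) = 8 - 249899 = -249891)
(A(-486) - 476769)*(281118 + (-137276 - L)) = (-486 - 476769)*(281118 + (-137276 - 1*(-249891))) = -477255*(281118 + (-137276 + 249891)) = -477255*(281118 + 112615) = -477255*393733 = -187911042915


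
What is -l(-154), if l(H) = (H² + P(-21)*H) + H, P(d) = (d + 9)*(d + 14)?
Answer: -10626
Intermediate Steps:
P(d) = (9 + d)*(14 + d)
l(H) = H² + 85*H (l(H) = (H² + (126 + (-21)² + 23*(-21))*H) + H = (H² + (126 + 441 - 483)*H) + H = (H² + 84*H) + H = H² + 85*H)
-l(-154) = -(-154)*(85 - 154) = -(-154)*(-69) = -1*10626 = -10626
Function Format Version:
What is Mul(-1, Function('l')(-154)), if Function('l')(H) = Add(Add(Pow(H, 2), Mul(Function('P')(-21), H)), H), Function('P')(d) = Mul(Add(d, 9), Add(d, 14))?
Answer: -10626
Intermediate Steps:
Function('P')(d) = Mul(Add(9, d), Add(14, d))
Function('l')(H) = Add(Pow(H, 2), Mul(85, H)) (Function('l')(H) = Add(Add(Pow(H, 2), Mul(Add(126, Pow(-21, 2), Mul(23, -21)), H)), H) = Add(Add(Pow(H, 2), Mul(Add(126, 441, -483), H)), H) = Add(Add(Pow(H, 2), Mul(84, H)), H) = Add(Pow(H, 2), Mul(85, H)))
Mul(-1, Function('l')(-154)) = Mul(-1, Mul(-154, Add(85, -154))) = Mul(-1, Mul(-154, -69)) = Mul(-1, 10626) = -10626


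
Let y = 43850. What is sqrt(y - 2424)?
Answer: sqrt(41426) ≈ 203.53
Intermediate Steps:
sqrt(y - 2424) = sqrt(43850 - 2424) = sqrt(41426)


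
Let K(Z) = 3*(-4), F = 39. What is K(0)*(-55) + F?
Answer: 699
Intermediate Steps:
K(Z) = -12
K(0)*(-55) + F = -12*(-55) + 39 = 660 + 39 = 699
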